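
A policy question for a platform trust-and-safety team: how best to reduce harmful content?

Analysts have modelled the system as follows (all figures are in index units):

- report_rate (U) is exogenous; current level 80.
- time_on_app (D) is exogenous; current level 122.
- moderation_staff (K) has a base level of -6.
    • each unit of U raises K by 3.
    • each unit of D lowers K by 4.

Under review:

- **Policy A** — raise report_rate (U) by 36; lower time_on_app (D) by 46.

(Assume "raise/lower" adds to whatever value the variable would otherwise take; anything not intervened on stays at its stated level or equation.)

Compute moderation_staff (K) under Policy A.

38

Policy A (U + 36, D − 46):
  U = 80 + 36 = 116
  D = 122 − 46 = 76
  K = -6 + 3·116 − 4·76 = 38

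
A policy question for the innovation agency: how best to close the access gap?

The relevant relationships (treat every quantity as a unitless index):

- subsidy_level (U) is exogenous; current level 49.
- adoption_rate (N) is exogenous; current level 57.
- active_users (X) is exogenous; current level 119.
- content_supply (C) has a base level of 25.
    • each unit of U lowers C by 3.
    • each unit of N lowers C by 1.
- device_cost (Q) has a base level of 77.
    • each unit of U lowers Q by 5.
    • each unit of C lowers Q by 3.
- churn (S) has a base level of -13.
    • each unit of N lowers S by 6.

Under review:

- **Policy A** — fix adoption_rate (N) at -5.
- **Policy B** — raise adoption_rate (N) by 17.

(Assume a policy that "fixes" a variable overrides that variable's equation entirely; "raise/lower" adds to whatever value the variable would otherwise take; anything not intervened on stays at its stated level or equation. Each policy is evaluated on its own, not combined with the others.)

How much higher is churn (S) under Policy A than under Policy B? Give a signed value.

Policy A (N := -5):
  N = -5
  S = -13 − 6·(-5) = 17
Policy B (N + 17):
  N = 57 + 17 = 74
  S = -13 − 6·74 = -457
S: 17 − (-457) = 474

474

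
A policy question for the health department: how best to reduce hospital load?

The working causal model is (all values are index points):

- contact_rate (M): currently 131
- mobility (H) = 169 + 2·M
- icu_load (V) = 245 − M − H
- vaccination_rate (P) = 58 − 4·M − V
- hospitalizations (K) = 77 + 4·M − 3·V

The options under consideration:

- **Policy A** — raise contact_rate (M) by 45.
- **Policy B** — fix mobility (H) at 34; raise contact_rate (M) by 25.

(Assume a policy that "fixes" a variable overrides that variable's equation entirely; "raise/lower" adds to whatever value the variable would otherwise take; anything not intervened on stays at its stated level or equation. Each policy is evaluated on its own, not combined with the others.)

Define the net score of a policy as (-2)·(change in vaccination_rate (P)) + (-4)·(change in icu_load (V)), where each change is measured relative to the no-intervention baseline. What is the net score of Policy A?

630

Baseline:
  M = 131
  H = 169 + 2·131 = 431
  V = 245 − 131 − 431 = -317
  P = 58 − 4·131 − (-317) = -149
Policy A (M + 45):
  M = 131 + 45 = 176
  H = 169 + 2·176 = 521
  V = 245 − 176 − 521 = -452
  P = 58 − 4·176 − (-452) = -194
ΔP = -194 − (-149) = -45; ΔV = -452 − (-317) = -135
Score = (-2)·(-45) + (-4)·(-135) = 630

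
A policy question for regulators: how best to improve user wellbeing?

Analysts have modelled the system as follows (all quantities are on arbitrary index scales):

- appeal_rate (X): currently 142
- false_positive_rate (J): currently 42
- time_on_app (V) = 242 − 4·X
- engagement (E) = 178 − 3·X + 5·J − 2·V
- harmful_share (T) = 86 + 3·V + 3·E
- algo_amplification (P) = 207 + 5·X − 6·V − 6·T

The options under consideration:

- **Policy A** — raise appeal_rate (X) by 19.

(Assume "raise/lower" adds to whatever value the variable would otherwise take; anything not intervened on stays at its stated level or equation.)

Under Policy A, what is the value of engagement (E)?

Policy A (X + 19):
  X = 142 + 19 = 161
  J = 42
  V = 242 − 4·161 = -402
  E = 178 − 3·161 + 5·42 − 2·(-402) = 709

709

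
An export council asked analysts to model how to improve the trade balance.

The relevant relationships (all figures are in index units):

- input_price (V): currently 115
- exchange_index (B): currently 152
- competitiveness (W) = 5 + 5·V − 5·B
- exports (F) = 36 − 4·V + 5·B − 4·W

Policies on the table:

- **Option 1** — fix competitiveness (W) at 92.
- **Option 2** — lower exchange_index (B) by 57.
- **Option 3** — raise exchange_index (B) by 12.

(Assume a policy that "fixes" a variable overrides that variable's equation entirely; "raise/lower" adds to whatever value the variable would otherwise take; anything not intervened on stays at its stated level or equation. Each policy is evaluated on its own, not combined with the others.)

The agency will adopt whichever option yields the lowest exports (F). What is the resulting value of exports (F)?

Option 1 (W := 92):
  V = 115
  B = 152
  W = 92
  F = 36 − 4·115 + 5·152 − 4·92 = -32
Option 2 (B − 57):
  V = 115
  B = 152 − 57 = 95
  W = 5 + 5·115 − 5·95 = 105
  F = 36 − 4·115 + 5·95 − 4·105 = -369
Option 3 (B + 12):
  V = 115
  B = 152 + 12 = 164
  W = 5 + 5·115 − 5·164 = -240
  F = 36 − 4·115 + 5·164 − 4·(-240) = 1356
Comparing — Option 1: F=-32, Option 2: F=-369, Option 3: F=1356. Lowest is -369 (Option 2).

-369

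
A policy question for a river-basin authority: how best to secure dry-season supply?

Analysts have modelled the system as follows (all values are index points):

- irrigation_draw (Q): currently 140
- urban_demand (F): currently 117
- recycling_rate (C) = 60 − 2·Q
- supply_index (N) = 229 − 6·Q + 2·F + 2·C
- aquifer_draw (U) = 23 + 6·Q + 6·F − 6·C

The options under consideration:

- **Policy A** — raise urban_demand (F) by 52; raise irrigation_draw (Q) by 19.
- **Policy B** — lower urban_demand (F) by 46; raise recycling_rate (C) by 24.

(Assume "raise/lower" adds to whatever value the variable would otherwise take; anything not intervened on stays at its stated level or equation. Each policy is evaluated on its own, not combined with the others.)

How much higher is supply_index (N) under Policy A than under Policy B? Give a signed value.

-42

Policy A (F + 52, Q + 19):
  Q = 140 + 19 = 159
  F = 117 + 52 = 169
  C = 60 − 2·159 = -258
  N = 229 − 6·159 + 2·169 + 2·(-258) = -903
Policy B (F − 46, C + 24):
  Q = 140
  F = 117 − 46 = 71
  C = 60 − 2·140 (+24 from intervention) = -196
  N = 229 − 6·140 + 2·71 + 2·(-196) = -861
N: -903 − (-861) = -42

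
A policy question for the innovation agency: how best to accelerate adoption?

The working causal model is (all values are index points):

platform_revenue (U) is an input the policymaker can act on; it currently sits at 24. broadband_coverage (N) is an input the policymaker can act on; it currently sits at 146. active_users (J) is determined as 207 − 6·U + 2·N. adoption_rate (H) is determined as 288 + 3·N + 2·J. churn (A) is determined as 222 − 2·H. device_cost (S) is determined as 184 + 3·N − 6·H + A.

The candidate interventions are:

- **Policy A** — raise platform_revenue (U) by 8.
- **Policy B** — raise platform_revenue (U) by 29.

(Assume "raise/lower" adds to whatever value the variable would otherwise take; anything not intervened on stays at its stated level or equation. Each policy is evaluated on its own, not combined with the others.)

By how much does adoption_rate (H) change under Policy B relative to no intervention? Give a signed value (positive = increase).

-348

Baseline:
  U = 24
  N = 146
  J = 207 − 6·24 + 2·146 = 355
  H = 288 + 3·146 + 2·355 = 1436
Policy B (U + 29):
  U = 24 + 29 = 53
  N = 146
  J = 207 − 6·53 + 2·146 = 181
  H = 288 + 3·146 + 2·181 = 1088
Change in H: 1088 − 1436 = -348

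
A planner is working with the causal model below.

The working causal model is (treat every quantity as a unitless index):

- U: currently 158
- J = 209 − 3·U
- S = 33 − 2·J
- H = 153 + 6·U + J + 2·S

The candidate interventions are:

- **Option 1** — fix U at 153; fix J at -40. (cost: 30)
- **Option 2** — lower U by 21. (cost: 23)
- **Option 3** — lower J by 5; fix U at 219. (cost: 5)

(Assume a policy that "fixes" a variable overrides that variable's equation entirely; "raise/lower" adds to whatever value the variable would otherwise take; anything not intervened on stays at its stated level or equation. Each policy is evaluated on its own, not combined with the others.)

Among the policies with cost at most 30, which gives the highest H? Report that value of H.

Option 1 (U := 153, J := -40):
  U = 153
  J = -40
  S = 33 − 2·(-40) = 113
  H = 153 + 6·153 + (-40) + 2·113 = 1257
Option 2 (U − 21):
  U = 158 − 21 = 137
  J = 209 − 3·137 = -202
  S = 33 − 2·(-202) = 437
  H = 153 + 6·137 + (-202) + 2·437 = 1647
Option 3 (J − 5, U := 219):
  U = 219
  J = 209 − 3·219 (−5 from intervention) = -453
  S = 33 − 2·(-453) = 939
  H = 153 + 6·219 + (-453) + 2·939 = 2892
Comparing — Option 1: H=1257, Option 2: H=1647, Option 3: H=2892. Highest is 2892 (Option 3).

2892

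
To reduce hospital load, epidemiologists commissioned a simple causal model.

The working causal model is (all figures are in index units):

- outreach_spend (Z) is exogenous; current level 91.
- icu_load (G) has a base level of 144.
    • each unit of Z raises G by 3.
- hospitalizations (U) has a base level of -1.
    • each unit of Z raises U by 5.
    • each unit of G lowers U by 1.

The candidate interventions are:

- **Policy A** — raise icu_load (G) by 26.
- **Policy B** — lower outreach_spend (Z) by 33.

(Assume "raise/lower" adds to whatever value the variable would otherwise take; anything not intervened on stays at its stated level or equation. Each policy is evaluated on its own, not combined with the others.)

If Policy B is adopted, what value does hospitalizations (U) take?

-29

Policy B (Z − 33):
  Z = 91 − 33 = 58
  G = 144 + 3·58 = 318
  U = -1 + 5·58 − 318 = -29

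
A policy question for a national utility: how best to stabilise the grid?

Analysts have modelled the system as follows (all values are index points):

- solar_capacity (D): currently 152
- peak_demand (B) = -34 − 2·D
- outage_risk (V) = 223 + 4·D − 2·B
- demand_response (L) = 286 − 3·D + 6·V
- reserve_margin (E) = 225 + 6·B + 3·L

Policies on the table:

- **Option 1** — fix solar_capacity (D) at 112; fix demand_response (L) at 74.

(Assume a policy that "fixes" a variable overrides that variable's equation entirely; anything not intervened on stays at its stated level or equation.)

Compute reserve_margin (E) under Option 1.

-1101

Option 1 (D := 112, L := 74):
  D = 112
  B = -34 − 2·112 = -258
  V = 223 + 4·112 − 2·(-258) = 1187
  L = 74
  E = 225 + 6·(-258) + 3·74 = -1101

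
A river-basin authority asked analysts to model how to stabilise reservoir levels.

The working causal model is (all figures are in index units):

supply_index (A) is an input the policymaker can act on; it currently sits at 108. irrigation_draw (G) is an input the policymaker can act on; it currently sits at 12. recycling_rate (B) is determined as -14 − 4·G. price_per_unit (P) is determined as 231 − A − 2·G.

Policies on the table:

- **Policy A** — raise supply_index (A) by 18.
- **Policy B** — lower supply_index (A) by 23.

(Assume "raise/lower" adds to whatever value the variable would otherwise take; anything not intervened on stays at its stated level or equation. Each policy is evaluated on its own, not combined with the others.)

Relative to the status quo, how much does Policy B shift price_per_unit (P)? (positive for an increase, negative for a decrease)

Baseline:
  A = 108
  G = 12
  P = 231 − 108 − 2·12 = 99
Policy B (A − 23):
  A = 108 − 23 = 85
  G = 12
  P = 231 − 85 − 2·12 = 122
Change in P: 122 − 99 = 23

23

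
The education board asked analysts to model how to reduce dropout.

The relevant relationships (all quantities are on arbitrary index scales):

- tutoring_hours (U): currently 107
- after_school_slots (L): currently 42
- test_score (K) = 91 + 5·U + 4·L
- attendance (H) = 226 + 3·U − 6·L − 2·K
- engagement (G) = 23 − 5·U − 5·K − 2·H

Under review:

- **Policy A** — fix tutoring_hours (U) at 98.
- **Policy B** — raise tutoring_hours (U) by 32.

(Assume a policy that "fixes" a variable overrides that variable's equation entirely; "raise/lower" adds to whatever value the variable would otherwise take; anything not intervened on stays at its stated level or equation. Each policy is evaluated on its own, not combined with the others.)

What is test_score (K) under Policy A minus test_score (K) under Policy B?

Policy A (U := 98):
  U = 98
  L = 42
  K = 91 + 5·98 + 4·42 = 749
Policy B (U + 32):
  U = 107 + 32 = 139
  L = 42
  K = 91 + 5·139 + 4·42 = 954
K: 749 − 954 = -205

-205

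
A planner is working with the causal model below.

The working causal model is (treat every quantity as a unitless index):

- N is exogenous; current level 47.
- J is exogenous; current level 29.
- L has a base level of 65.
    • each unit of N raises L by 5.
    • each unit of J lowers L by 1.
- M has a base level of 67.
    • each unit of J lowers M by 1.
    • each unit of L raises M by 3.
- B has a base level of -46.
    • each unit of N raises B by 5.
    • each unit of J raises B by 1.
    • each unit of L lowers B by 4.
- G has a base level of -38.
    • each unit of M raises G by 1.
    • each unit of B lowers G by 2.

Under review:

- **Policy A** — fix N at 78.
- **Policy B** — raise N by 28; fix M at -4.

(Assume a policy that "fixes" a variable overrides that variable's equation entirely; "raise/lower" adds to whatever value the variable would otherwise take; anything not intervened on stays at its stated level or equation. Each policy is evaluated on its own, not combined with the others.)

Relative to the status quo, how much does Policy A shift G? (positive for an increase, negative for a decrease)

Baseline:
  N = 47
  J = 29
  L = 65 + 5·47 − 29 = 271
  M = 67 − 29 + 3·271 = 851
  B = -46 + 5·47 + 29 − 4·271 = -866
  G = -38 + 851 − 2·(-866) = 2545
Policy A (N := 78):
  N = 78
  J = 29
  L = 65 + 5·78 − 29 = 426
  M = 67 − 29 + 3·426 = 1316
  B = -46 + 5·78 + 29 − 4·426 = -1331
  G = -38 + 1316 − 2·(-1331) = 3940
Change in G: 3940 − 2545 = 1395

1395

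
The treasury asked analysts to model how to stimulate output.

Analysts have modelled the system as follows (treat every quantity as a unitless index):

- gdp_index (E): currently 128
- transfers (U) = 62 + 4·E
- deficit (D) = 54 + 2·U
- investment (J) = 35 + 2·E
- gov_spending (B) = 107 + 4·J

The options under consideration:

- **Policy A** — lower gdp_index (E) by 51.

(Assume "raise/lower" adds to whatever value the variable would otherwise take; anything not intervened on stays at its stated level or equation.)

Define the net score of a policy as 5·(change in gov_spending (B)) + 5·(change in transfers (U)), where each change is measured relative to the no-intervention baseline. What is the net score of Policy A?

-3060

Baseline:
  E = 128
  U = 62 + 4·128 = 574
  J = 35 + 2·128 = 291
  B = 107 + 4·291 = 1271
Policy A (E − 51):
  E = 128 − 51 = 77
  U = 62 + 4·77 = 370
  J = 35 + 2·77 = 189
  B = 107 + 4·189 = 863
ΔB = 863 − 1271 = -408; ΔU = 370 − 574 = -204
Score = 5·(-408) + 5·(-204) = -3060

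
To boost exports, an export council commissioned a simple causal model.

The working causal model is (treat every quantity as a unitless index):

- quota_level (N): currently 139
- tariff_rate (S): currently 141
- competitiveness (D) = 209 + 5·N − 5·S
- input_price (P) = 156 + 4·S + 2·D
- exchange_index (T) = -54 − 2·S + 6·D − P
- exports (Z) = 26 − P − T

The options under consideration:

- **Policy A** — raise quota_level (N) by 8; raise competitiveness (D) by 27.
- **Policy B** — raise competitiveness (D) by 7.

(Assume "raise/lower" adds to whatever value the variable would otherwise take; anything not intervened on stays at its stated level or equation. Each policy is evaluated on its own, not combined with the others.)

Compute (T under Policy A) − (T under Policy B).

Policy A (N + 8, D + 27):
  N = 139 + 8 = 147
  S = 141
  D = 209 + 5·147 − 5·141 (+27 from intervention) = 266
  P = 156 + 4·141 + 2·266 = 1252
  T = -54 − 2·141 + 6·266 − 1252 = 8
Policy B (D + 7):
  N = 139
  S = 141
  D = 209 + 5·139 − 5·141 (+7 from intervention) = 206
  P = 156 + 4·141 + 2·206 = 1132
  T = -54 − 2·141 + 6·206 − 1132 = -232
T: 8 − (-232) = 240

240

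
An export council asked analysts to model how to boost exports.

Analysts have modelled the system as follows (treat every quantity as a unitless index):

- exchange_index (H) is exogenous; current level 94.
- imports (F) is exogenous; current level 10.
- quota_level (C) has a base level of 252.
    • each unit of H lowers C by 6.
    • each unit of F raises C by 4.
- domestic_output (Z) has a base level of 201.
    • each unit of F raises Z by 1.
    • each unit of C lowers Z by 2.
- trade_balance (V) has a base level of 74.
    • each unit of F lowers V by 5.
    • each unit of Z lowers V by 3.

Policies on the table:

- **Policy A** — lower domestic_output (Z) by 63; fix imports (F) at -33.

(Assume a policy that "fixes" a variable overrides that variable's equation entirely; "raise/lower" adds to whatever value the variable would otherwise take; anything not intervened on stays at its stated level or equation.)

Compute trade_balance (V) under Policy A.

-2740

Policy A (Z − 63, F := -33):
  H = 94
  F = -33
  C = 252 − 6·94 + 4·(-33) = -444
  Z = 201 + (-33) − 2·(-444) (−63 from intervention) = 993
  V = 74 − 5·(-33) − 3·993 = -2740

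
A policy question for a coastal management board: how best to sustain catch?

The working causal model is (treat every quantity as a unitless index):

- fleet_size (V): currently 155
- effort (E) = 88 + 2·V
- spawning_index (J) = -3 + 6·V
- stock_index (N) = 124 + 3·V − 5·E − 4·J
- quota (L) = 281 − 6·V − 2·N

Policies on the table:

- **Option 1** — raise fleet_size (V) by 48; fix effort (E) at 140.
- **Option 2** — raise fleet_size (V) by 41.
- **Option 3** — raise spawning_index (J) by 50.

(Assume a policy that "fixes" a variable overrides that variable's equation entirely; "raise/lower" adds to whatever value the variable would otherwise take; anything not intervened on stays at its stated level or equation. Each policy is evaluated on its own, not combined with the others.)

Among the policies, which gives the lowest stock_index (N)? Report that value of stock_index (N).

-6380

Option 1 (V + 48, E := 140):
  V = 155 + 48 = 203
  E = 140
  J = -3 + 6·203 = 1215
  N = 124 + 3·203 − 5·140 − 4·1215 = -4827
Option 2 (V + 41):
  V = 155 + 41 = 196
  E = 88 + 2·196 = 480
  J = -3 + 6·196 = 1173
  N = 124 + 3·196 − 5·480 − 4·1173 = -6380
Option 3 (J + 50):
  V = 155
  E = 88 + 2·155 = 398
  J = -3 + 6·155 (+50 from intervention) = 977
  N = 124 + 3·155 − 5·398 − 4·977 = -5309
Comparing — Option 1: N=-4827, Option 2: N=-6380, Option 3: N=-5309. Lowest is -6380 (Option 2).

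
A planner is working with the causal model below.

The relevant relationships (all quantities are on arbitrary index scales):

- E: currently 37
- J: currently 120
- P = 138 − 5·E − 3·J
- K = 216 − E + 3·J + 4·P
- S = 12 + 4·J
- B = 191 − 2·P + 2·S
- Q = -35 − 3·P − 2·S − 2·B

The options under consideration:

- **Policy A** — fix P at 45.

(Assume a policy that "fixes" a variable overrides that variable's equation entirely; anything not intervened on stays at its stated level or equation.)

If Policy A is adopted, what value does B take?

1085

Policy A (P := 45):
  E = 37
  J = 120
  P = 45
  S = 12 + 4·120 = 492
  B = 191 − 2·45 + 2·492 = 1085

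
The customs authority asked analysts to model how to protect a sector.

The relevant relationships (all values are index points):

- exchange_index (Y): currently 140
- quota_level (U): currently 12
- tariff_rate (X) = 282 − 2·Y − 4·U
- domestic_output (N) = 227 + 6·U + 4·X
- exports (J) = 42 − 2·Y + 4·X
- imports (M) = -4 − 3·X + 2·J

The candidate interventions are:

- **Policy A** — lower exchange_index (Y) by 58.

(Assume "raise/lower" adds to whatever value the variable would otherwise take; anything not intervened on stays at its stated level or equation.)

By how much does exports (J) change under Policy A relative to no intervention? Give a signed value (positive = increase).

580

Baseline:
  Y = 140
  U = 12
  X = 282 − 2·140 − 4·12 = -46
  J = 42 − 2·140 + 4·(-46) = -422
Policy A (Y − 58):
  Y = 140 − 58 = 82
  U = 12
  X = 282 − 2·82 − 4·12 = 70
  J = 42 − 2·82 + 4·70 = 158
Change in J: 158 − (-422) = 580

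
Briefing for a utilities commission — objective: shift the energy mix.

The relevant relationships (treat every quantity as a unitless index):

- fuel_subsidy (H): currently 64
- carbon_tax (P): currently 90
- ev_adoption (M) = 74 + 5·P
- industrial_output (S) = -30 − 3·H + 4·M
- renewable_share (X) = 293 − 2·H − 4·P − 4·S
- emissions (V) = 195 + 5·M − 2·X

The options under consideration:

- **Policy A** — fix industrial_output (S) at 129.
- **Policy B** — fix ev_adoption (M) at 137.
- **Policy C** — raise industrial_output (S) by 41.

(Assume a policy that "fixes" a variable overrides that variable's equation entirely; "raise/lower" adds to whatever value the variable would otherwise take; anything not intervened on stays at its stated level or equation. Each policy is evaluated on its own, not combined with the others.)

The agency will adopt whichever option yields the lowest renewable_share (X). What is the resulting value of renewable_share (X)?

Policy A (S := 129):
  H = 64
  P = 90
  M = 74 + 5·90 = 524
  S = 129
  X = 293 − 2·64 − 4·90 − 4·129 = -711
Policy B (M := 137):
  H = 64
  P = 90
  M = 137
  S = -30 − 3·64 + 4·137 = 326
  X = 293 − 2·64 − 4·90 − 4·326 = -1499
Policy C (S + 41):
  H = 64
  P = 90
  M = 74 + 5·90 = 524
  S = -30 − 3·64 + 4·524 (+41 from intervention) = 1915
  X = 293 − 2·64 − 4·90 − 4·1915 = -7855
Comparing — Policy A: X=-711, Policy B: X=-1499, Policy C: X=-7855. Lowest is -7855 (Policy C).

-7855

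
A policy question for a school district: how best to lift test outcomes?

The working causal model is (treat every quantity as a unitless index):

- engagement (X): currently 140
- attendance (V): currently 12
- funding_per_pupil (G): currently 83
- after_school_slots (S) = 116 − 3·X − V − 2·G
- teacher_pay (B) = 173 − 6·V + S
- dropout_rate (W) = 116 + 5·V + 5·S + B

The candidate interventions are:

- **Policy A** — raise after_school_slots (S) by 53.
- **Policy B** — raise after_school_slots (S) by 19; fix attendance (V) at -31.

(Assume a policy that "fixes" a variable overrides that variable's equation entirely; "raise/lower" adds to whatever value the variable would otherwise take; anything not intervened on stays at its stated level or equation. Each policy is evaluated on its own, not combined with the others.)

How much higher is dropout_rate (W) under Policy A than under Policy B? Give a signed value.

Policy A (S + 53):
  X = 140
  V = 12
  G = 83
  S = 116 − 3·140 − 12 − 2·83 (+53 from intervention) = -429
  B = 173 − 6·12 + (-429) = -328
  W = 116 + 5·12 + 5·(-429) + (-328) = -2297
Policy B (S + 19, V := -31):
  X = 140
  V = -31
  G = 83
  S = 116 − 3·140 − (-31) − 2·83 (+19 from intervention) = -420
  B = 173 − 6·(-31) + (-420) = -61
  W = 116 + 5·(-31) + 5·(-420) + (-61) = -2200
W: -2297 − (-2200) = -97

-97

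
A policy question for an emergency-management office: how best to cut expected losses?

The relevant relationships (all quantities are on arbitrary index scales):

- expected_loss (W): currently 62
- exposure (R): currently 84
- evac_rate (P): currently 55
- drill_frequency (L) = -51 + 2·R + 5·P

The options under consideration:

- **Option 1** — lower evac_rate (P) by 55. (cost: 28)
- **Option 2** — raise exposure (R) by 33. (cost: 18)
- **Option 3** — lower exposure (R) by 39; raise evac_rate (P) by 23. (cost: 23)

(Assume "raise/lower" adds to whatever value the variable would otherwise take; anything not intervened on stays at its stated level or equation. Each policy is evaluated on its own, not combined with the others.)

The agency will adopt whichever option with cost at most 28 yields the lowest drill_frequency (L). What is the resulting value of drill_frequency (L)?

117

Option 1 (P − 55):
  R = 84
  P = 55 − 55 = 0
  L = -51 + 2·84 + 5·0 = 117
Option 2 (R + 33):
  R = 84 + 33 = 117
  P = 55
  L = -51 + 2·117 + 5·55 = 458
Option 3 (R − 39, P + 23):
  R = 84 − 39 = 45
  P = 55 + 23 = 78
  L = -51 + 2·45 + 5·78 = 429
Comparing — Option 1: L=117, Option 2: L=458, Option 3: L=429. Lowest is 117 (Option 1).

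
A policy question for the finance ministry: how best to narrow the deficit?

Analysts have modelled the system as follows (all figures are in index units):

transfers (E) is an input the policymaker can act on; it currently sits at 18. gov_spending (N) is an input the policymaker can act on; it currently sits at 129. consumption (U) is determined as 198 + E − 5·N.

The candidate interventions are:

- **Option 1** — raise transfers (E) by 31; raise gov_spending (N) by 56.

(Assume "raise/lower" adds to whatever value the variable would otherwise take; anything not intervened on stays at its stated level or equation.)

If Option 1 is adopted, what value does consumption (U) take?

-678

Option 1 (E + 31, N + 56):
  E = 18 + 31 = 49
  N = 129 + 56 = 185
  U = 198 + 49 − 5·185 = -678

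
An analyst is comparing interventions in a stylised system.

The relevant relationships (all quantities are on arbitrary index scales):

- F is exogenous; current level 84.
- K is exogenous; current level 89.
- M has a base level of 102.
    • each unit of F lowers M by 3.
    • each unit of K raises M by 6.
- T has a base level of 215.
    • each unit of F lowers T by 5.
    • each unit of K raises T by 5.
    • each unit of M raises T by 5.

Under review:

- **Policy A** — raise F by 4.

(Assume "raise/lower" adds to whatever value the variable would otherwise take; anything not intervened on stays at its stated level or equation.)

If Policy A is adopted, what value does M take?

Policy A (F + 4):
  F = 84 + 4 = 88
  K = 89
  M = 102 − 3·88 + 6·89 = 372

372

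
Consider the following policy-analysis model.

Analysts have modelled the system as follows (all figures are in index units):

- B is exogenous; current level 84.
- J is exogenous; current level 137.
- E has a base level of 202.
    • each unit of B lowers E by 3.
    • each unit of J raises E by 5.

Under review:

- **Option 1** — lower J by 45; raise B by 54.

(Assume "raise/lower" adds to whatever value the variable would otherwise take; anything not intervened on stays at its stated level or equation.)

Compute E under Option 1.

Option 1 (J − 45, B + 54):
  B = 84 + 54 = 138
  J = 137 − 45 = 92
  E = 202 − 3·138 + 5·92 = 248

248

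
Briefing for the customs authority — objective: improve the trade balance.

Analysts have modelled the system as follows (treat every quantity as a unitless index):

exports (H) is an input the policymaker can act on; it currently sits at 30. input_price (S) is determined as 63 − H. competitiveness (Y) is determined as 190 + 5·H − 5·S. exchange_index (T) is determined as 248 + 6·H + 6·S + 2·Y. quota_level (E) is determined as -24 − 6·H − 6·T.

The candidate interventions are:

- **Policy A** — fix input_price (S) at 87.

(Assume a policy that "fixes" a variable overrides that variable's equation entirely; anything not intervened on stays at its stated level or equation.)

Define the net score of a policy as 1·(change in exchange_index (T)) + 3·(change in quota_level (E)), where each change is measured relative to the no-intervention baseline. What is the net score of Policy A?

Baseline:
  H = 30
  S = 63 − 30 = 33
  Y = 190 + 5·30 − 5·33 = 175
  T = 248 + 6·30 + 6·33 + 2·175 = 976
  E = -24 − 6·30 − 6·976 = -6060
Policy A (S := 87):
  H = 30
  S = 87
  Y = 190 + 5·30 − 5·87 = -95
  T = 248 + 6·30 + 6·87 + 2·(-95) = 760
  E = -24 − 6·30 − 6·760 = -4764
ΔT = 760 − 976 = -216; ΔE = -4764 − (-6060) = 1296
Score = 1·(-216) + 3·1296 = 3672

3672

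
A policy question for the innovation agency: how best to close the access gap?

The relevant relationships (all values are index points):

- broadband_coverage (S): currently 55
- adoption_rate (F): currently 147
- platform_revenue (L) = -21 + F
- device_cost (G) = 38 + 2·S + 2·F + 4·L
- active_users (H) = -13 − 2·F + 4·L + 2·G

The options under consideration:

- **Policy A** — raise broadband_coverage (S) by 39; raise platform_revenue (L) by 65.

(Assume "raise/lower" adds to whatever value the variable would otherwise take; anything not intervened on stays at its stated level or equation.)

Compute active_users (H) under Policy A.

Policy A (S + 39, L + 65):
  S = 55 + 39 = 94
  F = 147
  L = -21 + 147 (+65 from intervention) = 191
  G = 38 + 2·94 + 2·147 + 4·191 = 1284
  H = -13 − 2·147 + 4·191 + 2·1284 = 3025

3025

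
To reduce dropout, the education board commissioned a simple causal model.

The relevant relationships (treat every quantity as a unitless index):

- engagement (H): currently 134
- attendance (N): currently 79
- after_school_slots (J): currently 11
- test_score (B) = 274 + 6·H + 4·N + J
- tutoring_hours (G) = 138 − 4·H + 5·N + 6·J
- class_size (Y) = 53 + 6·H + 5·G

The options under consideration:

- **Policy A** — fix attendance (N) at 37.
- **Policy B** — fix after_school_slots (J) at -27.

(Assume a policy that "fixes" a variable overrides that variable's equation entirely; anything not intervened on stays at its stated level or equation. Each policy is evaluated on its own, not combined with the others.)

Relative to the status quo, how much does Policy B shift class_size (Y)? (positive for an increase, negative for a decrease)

-1140

Baseline:
  H = 134
  N = 79
  J = 11
  G = 138 − 4·134 + 5·79 + 6·11 = 63
  Y = 53 + 6·134 + 5·63 = 1172
Policy B (J := -27):
  H = 134
  N = 79
  J = -27
  G = 138 − 4·134 + 5·79 + 6·(-27) = -165
  Y = 53 + 6·134 + 5·(-165) = 32
Change in Y: 32 − 1172 = -1140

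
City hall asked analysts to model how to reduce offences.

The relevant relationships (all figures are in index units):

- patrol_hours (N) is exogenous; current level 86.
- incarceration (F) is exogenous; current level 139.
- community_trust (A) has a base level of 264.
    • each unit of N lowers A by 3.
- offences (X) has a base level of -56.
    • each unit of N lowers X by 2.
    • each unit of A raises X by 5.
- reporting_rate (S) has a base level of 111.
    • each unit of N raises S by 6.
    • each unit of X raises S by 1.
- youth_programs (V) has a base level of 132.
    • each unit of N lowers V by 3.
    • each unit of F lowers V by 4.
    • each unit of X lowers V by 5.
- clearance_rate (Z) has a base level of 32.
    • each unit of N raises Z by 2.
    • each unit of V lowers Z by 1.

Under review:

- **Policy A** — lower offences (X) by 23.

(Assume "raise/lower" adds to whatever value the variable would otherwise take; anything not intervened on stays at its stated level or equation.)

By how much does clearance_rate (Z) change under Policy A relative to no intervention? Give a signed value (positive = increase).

-115

Baseline:
  N = 86
  F = 139
  A = 264 − 3·86 = 6
  X = -56 − 2·86 + 5·6 = -198
  V = 132 − 3·86 − 4·139 − 5·(-198) = 308
  Z = 32 + 2·86 − 308 = -104
Policy A (X − 23):
  N = 86
  F = 139
  A = 264 − 3·86 = 6
  X = -56 − 2·86 + 5·6 (−23 from intervention) = -221
  V = 132 − 3·86 − 4·139 − 5·(-221) = 423
  Z = 32 + 2·86 − 423 = -219
Change in Z: -219 − (-104) = -115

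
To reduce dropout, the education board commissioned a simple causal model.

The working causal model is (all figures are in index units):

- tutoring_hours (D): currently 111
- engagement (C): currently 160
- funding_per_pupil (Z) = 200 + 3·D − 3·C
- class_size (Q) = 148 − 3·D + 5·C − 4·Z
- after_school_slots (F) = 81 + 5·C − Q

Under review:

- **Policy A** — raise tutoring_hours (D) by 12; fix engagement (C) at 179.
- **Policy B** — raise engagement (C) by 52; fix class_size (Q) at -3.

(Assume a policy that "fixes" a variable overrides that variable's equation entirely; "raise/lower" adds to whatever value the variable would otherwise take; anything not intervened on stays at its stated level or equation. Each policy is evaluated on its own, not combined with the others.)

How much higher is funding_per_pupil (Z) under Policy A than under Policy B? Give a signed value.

135

Policy A (D + 12, C := 179):
  D = 111 + 12 = 123
  C = 179
  Z = 200 + 3·123 − 3·179 = 32
Policy B (C + 52, Q := -3):
  D = 111
  C = 160 + 52 = 212
  Z = 200 + 3·111 − 3·212 = -103
Z: 32 − (-103) = 135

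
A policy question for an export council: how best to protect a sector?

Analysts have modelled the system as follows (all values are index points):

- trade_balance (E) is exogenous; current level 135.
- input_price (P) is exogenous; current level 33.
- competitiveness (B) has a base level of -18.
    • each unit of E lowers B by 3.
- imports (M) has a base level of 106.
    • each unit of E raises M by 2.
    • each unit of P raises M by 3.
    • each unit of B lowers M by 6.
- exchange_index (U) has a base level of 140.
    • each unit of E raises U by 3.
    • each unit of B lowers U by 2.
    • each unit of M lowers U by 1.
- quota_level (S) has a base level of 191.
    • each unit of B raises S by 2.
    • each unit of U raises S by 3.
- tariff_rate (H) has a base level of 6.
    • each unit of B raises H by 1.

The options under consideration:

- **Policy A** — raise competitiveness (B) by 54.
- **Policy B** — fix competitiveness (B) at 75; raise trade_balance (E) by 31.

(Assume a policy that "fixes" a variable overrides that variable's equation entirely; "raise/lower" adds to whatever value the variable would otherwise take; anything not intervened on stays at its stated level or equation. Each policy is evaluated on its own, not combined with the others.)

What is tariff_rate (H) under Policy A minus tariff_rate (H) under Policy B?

-444

Policy A (B + 54):
  E = 135
  B = -18 − 3·135 (+54 from intervention) = -369
  H = 6 + (-369) = -363
Policy B (B := 75, E + 31):
  E = 135 + 31 = 166
  B = 75
  H = 6 + 75 = 81
H: -363 − 81 = -444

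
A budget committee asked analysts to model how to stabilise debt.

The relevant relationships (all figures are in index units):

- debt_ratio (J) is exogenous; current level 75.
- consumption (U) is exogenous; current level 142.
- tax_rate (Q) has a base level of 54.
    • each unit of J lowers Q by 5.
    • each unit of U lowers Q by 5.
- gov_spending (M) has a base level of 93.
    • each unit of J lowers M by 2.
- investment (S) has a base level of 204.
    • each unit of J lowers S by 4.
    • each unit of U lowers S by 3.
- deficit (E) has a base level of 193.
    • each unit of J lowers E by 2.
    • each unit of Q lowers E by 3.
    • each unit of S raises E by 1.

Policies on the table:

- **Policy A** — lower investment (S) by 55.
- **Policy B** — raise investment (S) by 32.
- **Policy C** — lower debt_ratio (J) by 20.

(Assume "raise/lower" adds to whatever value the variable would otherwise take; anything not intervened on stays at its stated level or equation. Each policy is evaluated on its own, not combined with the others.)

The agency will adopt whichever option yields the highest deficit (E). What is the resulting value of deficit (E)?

Policy A (S − 55):
  J = 75
  U = 142
  Q = 54 − 5·75 − 5·142 = -1031
  S = 204 − 4·75 − 3·142 (−55 from intervention) = -577
  E = 193 − 2·75 − 3·(-1031) + (-577) = 2559
Policy B (S + 32):
  J = 75
  U = 142
  Q = 54 − 5·75 − 5·142 = -1031
  S = 204 − 4·75 − 3·142 (+32 from intervention) = -490
  E = 193 − 2·75 − 3·(-1031) + (-490) = 2646
Policy C (J − 20):
  J = 75 − 20 = 55
  U = 142
  Q = 54 − 5·55 − 5·142 = -931
  S = 204 − 4·55 − 3·142 = -442
  E = 193 − 2·55 − 3·(-931) + (-442) = 2434
Comparing — Policy A: E=2559, Policy B: E=2646, Policy C: E=2434. Highest is 2646 (Policy B).

2646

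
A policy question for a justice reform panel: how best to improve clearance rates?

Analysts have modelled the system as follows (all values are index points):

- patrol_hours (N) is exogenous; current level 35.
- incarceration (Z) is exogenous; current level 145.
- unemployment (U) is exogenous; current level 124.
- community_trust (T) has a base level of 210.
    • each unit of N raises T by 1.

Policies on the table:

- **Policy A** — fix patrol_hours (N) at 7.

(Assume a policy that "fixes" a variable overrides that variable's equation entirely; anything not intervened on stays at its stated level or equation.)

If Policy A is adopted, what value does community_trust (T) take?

217

Policy A (N := 7):
  N = 7
  T = 210 + 7 = 217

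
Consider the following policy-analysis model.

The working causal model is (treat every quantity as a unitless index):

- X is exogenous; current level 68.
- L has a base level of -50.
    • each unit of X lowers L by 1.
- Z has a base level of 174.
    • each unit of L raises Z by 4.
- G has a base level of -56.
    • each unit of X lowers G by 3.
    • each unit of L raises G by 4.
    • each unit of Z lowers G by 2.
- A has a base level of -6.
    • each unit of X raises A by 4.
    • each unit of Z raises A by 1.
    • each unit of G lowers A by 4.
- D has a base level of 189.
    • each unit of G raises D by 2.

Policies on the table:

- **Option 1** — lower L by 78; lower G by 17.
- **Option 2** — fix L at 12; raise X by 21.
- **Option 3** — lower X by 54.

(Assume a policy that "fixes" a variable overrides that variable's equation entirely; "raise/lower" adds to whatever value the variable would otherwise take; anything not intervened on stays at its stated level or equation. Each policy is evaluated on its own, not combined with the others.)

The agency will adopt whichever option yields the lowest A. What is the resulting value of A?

Option 1 (L − 78, G − 17):
  X = 68
  L = -50 − 68 (−78 from intervention) = -196
  Z = 174 + 4·(-196) = -610
  G = -56 − 3·68 + 4·(-196) − 2·(-610) (−17 from intervention) = 159
  A = -6 + 4·68 + (-610) − 4·159 = -980
Option 2 (L := 12, X + 21):
  X = 68 + 21 = 89
  L = 12
  Z = 174 + 4·12 = 222
  G = -56 − 3·89 + 4·12 − 2·222 = -719
  A = -6 + 4·89 + 222 − 4·(-719) = 3448
Option 3 (X − 54):
  X = 68 − 54 = 14
  L = -50 − 14 = -64
  Z = 174 + 4·(-64) = -82
  G = -56 − 3·14 + 4·(-64) − 2·(-82) = -190
  A = -6 + 4·14 + (-82) − 4·(-190) = 728
Comparing — Option 1: A=-980, Option 2: A=3448, Option 3: A=728. Lowest is -980 (Option 1).

-980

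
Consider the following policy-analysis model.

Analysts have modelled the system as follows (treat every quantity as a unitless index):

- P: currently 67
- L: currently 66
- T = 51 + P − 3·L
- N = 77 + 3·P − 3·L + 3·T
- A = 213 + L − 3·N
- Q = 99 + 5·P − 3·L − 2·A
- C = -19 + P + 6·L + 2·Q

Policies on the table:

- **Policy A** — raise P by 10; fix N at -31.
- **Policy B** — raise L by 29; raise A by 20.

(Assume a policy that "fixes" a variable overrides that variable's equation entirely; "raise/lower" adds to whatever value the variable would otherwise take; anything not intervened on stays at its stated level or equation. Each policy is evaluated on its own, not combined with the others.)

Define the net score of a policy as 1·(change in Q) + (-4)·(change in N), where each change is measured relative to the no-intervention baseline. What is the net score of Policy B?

Baseline:
  P = 67
  L = 66
  T = 51 + 67 − 3·66 = -80
  N = 77 + 3·67 − 3·66 + 3·(-80) = -160
  A = 213 + 66 − 3·(-160) = 759
  Q = 99 + 5·67 − 3·66 − 2·759 = -1282
Policy B (L + 29, A + 20):
  P = 67
  L = 66 + 29 = 95
  T = 51 + 67 − 3·95 = -167
  N = 77 + 3·67 − 3·95 + 3·(-167) = -508
  A = 213 + 95 − 3·(-508) (+20 from intervention) = 1852
  Q = 99 + 5·67 − 3·95 − 2·1852 = -3555
ΔQ = -3555 − (-1282) = -2273; ΔN = -508 − (-160) = -348
Score = 1·(-2273) + (-4)·(-348) = -881

-881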